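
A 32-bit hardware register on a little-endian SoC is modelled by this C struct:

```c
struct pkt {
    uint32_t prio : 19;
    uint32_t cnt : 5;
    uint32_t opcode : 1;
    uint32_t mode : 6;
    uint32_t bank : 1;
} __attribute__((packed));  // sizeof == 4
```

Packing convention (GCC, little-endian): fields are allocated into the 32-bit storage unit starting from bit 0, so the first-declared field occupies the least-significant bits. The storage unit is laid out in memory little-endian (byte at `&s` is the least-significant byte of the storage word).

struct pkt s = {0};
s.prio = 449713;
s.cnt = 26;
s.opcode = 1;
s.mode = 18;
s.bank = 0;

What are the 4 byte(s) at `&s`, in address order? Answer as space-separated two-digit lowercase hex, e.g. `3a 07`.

prio (19b) val=449713 bits=0x6dcb1 at bit 0: 0x0006dcb1
cnt (5b) val=26 bits=0x1a at bit 19: 0x00d6dcb1
opcode (1b) val=1 bits=0x1 at bit 24: 0x01d6dcb1
mode (6b) val=18 bits=0x12 at bit 25: 0x25d6dcb1
bank (1b) val=0 bits=0x0 at bit 31: 0x25d6dcb1
word = 0x25d6dcb1 → little-endian bytes:
  [0]=0xb1  [1]=0xdc  [2]=0xd6  [3]=0x25

b1 dc d6 25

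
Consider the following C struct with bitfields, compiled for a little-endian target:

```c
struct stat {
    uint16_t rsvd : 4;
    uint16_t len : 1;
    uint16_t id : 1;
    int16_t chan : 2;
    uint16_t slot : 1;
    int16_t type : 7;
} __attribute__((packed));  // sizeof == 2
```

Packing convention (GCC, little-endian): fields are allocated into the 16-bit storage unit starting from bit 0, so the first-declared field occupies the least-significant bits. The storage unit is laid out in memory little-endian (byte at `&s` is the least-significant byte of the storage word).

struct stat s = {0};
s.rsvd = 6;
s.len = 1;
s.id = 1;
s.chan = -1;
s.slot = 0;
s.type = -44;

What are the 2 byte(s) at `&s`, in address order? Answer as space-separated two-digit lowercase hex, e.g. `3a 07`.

f6 a8

rsvd:4 = 6 → 0x6 << 0 → word 0x0006
len:1 = 1 → 0x1 << 4 → word 0x0016
id:1 = 1 → 0x1 << 5 → word 0x0036
chan:2 = -1 → 0x3 << 6 → word 0x00f6
slot:1 = 0 → 0x0 << 8 → word 0x00f6
type:7 = -44 → 0x54 << 9 → word 0xa8f6
word = 0xa8f6 → little-endian bytes:
  [0]=0xf6  [1]=0xa8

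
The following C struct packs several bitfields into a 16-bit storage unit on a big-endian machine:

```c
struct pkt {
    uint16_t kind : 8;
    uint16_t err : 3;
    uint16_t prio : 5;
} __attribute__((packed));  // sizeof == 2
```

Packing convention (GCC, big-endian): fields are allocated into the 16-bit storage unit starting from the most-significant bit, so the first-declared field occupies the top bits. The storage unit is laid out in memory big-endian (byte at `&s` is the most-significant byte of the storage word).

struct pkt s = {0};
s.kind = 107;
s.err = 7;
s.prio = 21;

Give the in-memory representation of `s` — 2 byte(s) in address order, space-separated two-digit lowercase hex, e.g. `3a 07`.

[8+:8] kind=107 & 0xff = 0x6b; word=0x6b00
[5+:3] err=7 & 0x7 = 0x7; word=0x6be0
[0+:5] prio=21 & 0x1f = 0x15; word=0x6bf5
word = 0x6bf5 → big-endian bytes:
  [0]=0x6b  [1]=0xf5

6b f5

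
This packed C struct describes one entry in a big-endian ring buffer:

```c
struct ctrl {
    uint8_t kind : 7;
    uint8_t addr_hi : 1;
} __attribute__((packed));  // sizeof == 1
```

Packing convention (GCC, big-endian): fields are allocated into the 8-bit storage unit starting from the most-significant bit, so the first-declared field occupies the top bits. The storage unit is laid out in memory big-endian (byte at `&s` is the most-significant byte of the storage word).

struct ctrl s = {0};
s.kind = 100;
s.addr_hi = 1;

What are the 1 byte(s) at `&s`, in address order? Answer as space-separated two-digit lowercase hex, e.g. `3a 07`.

kind:7 = 100 → 0x64 << 1 → word 0xc8
addr_hi:1 = 1 → 0x1 << 0 → word 0xc9
word = 0xc9 → big-endian bytes:
  [0]=0xc9

c9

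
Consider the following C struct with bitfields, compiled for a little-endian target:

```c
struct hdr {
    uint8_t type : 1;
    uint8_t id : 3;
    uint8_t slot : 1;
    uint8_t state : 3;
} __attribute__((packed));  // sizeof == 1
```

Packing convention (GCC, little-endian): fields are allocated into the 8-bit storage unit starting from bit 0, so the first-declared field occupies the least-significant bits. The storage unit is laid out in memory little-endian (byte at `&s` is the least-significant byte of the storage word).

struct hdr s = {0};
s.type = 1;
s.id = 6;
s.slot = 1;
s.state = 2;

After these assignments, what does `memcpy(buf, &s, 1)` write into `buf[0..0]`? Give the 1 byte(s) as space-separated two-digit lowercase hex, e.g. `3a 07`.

5d

type (1b) val=1 bits=0x1 at bit 0: 0x01
id (3b) val=6 bits=0x6 at bit 1: 0x0d
slot (1b) val=1 bits=0x1 at bit 4: 0x1d
state (3b) val=2 bits=0x2 at bit 5: 0x5d
word = 0x5d → little-endian bytes:
  [0]=0x5d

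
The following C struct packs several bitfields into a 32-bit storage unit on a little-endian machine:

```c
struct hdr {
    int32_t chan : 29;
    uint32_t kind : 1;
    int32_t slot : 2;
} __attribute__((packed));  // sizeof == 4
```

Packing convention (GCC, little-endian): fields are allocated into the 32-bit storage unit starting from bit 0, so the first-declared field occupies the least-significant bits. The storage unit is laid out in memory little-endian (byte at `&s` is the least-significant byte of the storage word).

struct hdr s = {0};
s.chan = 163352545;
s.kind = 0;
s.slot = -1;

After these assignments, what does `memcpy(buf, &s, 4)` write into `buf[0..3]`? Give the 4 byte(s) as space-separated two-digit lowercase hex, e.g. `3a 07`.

chan (29b) val=163352545 bits=0x9bc8fe1 at bit 0: 0x09bc8fe1
kind (1b) val=0 bits=0x0 at bit 29: 0x09bc8fe1
slot (2b) val=-1 bits=0x3 at bit 30: 0xc9bc8fe1
word = 0xc9bc8fe1 → little-endian bytes:
  [0]=0xe1  [1]=0x8f  [2]=0xbc  [3]=0xc9

e1 8f bc c9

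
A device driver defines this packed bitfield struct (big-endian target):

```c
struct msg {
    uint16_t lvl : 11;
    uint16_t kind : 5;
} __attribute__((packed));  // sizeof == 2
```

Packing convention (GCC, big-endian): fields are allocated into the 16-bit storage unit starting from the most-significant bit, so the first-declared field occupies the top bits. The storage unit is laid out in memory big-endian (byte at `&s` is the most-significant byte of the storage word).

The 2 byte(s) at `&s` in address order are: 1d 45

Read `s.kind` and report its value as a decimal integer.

5

[0]=0x1d [1]=0x45 (big-endian) → word 0x1d45
lvl:11 @ bit 5 → (0x1d45>>5)&0x7ff = 0xea
kind:5 @ bit 0 → (0x1d45>>0)&0x1f = 0x5  ←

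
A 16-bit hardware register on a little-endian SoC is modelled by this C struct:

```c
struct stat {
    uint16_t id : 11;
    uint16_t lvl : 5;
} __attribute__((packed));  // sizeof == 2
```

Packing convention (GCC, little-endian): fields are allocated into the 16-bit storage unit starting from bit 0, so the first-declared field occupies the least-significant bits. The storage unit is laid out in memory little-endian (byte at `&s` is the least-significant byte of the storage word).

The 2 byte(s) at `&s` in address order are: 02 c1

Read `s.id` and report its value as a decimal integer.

[0]=0x02 [1]=0xc1 (little-endian) → word 0xc102
id [0+:11] = (word>>0) & 0x7ff = 258  ←
lvl [11+:5] = (word>>11) & 0x1f = 24

258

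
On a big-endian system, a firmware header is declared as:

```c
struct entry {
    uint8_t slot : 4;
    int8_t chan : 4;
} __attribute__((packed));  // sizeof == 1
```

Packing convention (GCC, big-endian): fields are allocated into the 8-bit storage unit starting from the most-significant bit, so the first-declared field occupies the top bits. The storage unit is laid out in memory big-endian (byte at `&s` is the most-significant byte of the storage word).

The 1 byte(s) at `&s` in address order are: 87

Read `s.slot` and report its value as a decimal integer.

[0]=0x87 (big-endian) → word 0x87
slot:4 @ bit 4 → (0x87>>4)&0xf = 0x8  ←
chan:4 @ bit 0 → (0x87>>0)&0xf = 0x7

8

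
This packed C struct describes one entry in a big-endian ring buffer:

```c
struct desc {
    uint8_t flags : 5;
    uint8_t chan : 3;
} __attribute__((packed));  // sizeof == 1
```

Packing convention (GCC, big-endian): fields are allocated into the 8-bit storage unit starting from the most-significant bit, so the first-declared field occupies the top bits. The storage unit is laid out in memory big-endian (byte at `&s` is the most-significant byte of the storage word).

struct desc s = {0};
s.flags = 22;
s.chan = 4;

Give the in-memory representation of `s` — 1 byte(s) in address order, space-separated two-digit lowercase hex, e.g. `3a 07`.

b4

flags:5 = 22 → 0x16 << 3 → word 0xb0
chan:3 = 4 → 0x4 << 0 → word 0xb4
word = 0xb4 → big-endian bytes:
  [0]=0xb4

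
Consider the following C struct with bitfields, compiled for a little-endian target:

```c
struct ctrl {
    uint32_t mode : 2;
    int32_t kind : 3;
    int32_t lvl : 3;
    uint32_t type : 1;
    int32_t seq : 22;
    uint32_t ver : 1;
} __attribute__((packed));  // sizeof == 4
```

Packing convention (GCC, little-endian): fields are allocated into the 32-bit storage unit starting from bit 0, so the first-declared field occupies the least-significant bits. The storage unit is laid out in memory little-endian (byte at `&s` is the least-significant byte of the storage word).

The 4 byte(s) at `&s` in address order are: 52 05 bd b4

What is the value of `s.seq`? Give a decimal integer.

[0]=0x52 [1]=0x05 [2]=0xbd [3]=0xb4 (little-endian) → word 0xb4bd0552
mode:2 @ bit 0 → (0xb4bd0552>>0)&0x3 = 0x2
kind:3 @ bit 2 → (0xb4bd0552>>2)&0x7 = 0x4
lvl:3 @ bit 5 → (0xb4bd0552>>5)&0x7 = 0x2
type:1 @ bit 8 → (0xb4bd0552>>8)&0x1 = 0x1
seq:22 @ bit 9 → (0xb4bd0552>>9)&0x3fffff = 0x1a5e82  ←
ver:1 @ bit 31 → (0xb4bd0552>>31)&0x1 = 0x1
seq signed 22b, MSB=0: value = 1728130

1728130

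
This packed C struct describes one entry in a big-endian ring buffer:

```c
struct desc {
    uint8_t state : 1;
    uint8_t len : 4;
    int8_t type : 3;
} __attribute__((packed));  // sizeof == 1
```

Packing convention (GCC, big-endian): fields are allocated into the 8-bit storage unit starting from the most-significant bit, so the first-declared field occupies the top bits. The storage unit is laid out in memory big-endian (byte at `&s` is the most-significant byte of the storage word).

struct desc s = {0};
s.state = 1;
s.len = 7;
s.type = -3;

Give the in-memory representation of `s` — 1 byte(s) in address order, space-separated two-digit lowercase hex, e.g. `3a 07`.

state (1b) val=1 bits=0x1 at bit 7: 0x80
len (4b) val=7 bits=0x7 at bit 3: 0xb8
type (3b) val=-3 bits=0x5 at bit 0: 0xbd
word = 0xbd → big-endian bytes:
  [0]=0xbd

bd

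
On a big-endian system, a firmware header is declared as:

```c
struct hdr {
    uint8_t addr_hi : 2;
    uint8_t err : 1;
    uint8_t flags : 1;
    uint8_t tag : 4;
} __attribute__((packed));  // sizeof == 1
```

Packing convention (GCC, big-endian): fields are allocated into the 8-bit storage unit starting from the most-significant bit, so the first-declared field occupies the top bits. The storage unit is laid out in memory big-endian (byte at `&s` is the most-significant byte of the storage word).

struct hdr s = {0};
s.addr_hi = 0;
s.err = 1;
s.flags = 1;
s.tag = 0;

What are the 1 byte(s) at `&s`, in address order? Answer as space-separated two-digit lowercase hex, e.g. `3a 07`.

30

addr_hi (2b) val=0 bits=0x0 at bit 6: 0x00
err (1b) val=1 bits=0x1 at bit 5: 0x20
flags (1b) val=1 bits=0x1 at bit 4: 0x30
tag (4b) val=0 bits=0x0 at bit 0: 0x30
word = 0x30 → big-endian bytes:
  [0]=0x30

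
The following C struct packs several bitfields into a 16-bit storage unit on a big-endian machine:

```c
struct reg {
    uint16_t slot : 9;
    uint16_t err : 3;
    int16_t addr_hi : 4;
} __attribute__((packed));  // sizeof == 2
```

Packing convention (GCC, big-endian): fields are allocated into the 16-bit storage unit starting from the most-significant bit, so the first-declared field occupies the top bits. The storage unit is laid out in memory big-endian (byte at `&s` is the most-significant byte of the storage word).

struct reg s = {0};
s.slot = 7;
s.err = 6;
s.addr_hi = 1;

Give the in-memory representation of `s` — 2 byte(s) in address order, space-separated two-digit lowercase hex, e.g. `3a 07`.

03 e1

slot:9 = 7 → 0x7 << 7 → word 0x0380
err:3 = 6 → 0x6 << 4 → word 0x03e0
addr_hi:4 = 1 → 0x1 << 0 → word 0x03e1
word = 0x03e1 → big-endian bytes:
  [0]=0x03  [1]=0xe1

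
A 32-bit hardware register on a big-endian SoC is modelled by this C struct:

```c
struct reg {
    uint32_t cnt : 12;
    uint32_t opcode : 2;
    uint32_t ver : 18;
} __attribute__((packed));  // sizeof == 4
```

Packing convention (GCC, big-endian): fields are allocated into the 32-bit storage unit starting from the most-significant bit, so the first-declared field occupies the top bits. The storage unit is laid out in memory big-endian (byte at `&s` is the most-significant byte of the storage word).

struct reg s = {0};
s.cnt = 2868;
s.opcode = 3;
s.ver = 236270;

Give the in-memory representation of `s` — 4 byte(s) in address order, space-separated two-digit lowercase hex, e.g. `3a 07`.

b3 4f 9a ee

[20+:12] cnt=2868 & 0xfff = 0xb34; word=0xb3400000
[18+:2] opcode=3 & 0x3 = 0x3; word=0xb34c0000
[0+:18] ver=236270 & 0x3ffff = 0x39aee; word=0xb34f9aee
word = 0xb34f9aee → big-endian bytes:
  [0]=0xb3  [1]=0x4f  [2]=0x9a  [3]=0xee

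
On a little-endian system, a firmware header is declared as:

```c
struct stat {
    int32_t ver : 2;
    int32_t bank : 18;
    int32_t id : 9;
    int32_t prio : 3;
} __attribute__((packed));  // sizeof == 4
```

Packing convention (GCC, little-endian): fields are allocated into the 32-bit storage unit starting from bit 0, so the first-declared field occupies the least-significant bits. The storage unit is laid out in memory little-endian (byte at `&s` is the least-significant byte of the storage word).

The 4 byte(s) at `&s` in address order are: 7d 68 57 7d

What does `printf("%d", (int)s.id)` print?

[0]=0x7d [1]=0x68 [2]=0x57 [3]=0x7d (little-endian) → word 0x7d57687d
ver:2 @ bit 0 → (0x7d57687d>>0)&0x3 = 0x1
bank:18 @ bit 2 → (0x7d57687d>>2)&0x3ffff = 0x1da1f
id:9 @ bit 20 → (0x7d57687d>>20)&0x1ff = 0x1d5  ←
prio:3 @ bit 29 → (0x7d57687d>>29)&0x7 = 0x3
id signed 9b, MSB=1: 469 - 512 = -43

-43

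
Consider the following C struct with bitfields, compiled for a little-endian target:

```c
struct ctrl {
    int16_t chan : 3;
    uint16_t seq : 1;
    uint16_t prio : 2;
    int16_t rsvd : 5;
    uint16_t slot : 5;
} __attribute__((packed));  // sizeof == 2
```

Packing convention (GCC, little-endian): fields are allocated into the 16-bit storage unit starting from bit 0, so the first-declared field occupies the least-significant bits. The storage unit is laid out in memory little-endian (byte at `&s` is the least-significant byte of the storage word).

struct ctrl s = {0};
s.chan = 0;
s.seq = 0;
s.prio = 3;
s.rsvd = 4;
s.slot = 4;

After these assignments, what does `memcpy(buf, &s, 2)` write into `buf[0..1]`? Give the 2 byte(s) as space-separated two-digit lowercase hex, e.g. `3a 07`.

30 21

chan (3b) val=0 bits=0x0 at bit 0: 0x0000
seq (1b) val=0 bits=0x0 at bit 3: 0x0000
prio (2b) val=3 bits=0x3 at bit 4: 0x0030
rsvd (5b) val=4 bits=0x4 at bit 6: 0x0130
slot (5b) val=4 bits=0x4 at bit 11: 0x2130
word = 0x2130 → little-endian bytes:
  [0]=0x30  [1]=0x21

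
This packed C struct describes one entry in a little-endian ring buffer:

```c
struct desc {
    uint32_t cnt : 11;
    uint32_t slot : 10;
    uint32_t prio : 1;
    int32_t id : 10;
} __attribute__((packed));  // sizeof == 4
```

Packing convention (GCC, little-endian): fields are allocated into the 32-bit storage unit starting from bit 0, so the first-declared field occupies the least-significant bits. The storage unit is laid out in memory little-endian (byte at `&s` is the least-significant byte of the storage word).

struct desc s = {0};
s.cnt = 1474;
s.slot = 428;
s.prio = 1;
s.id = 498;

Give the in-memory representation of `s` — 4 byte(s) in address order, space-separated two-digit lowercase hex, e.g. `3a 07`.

[0+:11] cnt=1474 & 0x7ff = 0x5c2; word=0x000005c2
[11+:10] slot=428 & 0x3ff = 0x1ac; word=0x000d65c2
[21+:1] prio=1 & 0x1 = 0x1; word=0x002d65c2
[22+:10] id=498 & 0x3ff = 0x1f2; word=0x7cad65c2
word = 0x7cad65c2 → little-endian bytes:
  [0]=0xc2  [1]=0x65  [2]=0xad  [3]=0x7c

c2 65 ad 7c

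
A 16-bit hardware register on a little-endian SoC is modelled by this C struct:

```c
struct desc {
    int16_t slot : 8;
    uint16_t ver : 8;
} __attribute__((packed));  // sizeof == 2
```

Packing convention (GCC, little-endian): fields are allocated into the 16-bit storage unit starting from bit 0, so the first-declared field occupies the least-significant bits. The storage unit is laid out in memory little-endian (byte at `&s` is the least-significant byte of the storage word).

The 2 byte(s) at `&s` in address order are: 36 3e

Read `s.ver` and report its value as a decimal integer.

[0]=0x36 [1]=0x3e (little-endian) → word 0x3e36
slot:8 @ bit 0 → (0x3e36>>0)&0xff = 0x36
ver:8 @ bit 8 → (0x3e36>>8)&0xff = 0x3e  ←

62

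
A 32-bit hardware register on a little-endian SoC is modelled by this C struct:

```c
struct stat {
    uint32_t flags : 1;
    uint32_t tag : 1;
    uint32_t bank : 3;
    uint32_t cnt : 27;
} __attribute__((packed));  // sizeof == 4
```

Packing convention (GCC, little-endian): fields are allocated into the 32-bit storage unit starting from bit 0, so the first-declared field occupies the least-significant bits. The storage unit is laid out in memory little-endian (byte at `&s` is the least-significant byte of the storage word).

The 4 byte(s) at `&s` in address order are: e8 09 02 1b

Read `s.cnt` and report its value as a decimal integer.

[0]=0xe8 [1]=0x09 [2]=0x02 [3]=0x1b (little-endian) → word 0x1b0209e8
flags [0+:1] = (word>>0) & 0x1 = 0
tag [1+:1] = (word>>1) & 0x1 = 0
bank [2+:3] = (word>>2) & 0x7 = 2
cnt [5+:27] = (word>>5) & 0x7ffffff = 14159951  ←

14159951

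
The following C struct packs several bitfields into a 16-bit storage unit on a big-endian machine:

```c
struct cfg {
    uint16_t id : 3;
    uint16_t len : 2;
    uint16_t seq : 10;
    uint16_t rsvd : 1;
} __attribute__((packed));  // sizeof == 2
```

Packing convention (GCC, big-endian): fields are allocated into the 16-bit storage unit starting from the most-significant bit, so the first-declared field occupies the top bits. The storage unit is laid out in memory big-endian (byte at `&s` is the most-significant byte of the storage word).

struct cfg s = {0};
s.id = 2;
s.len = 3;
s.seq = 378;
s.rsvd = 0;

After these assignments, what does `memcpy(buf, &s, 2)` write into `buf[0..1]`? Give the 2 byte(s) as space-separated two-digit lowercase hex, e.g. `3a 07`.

id (3b) val=2 bits=0x2 at bit 13: 0x4000
len (2b) val=3 bits=0x3 at bit 11: 0x5800
seq (10b) val=378 bits=0x17a at bit 1: 0x5af4
rsvd (1b) val=0 bits=0x0 at bit 0: 0x5af4
word = 0x5af4 → big-endian bytes:
  [0]=0x5a  [1]=0xf4

5a f4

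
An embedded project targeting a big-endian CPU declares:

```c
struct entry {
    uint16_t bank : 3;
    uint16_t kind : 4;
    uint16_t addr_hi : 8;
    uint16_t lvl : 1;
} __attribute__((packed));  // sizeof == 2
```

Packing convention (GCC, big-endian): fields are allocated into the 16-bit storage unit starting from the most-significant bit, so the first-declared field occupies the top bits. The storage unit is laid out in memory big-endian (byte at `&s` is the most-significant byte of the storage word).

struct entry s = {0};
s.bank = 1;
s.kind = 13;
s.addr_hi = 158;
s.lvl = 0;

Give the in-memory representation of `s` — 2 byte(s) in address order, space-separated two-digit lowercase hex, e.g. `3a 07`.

[13+:3] bank=1 & 0x7 = 0x1; word=0x2000
[9+:4] kind=13 & 0xf = 0xd; word=0x3a00
[1+:8] addr_hi=158 & 0xff = 0x9e; word=0x3b3c
[0+:1] lvl=0 & 0x1 = 0x0; word=0x3b3c
word = 0x3b3c → big-endian bytes:
  [0]=0x3b  [1]=0x3c

3b 3c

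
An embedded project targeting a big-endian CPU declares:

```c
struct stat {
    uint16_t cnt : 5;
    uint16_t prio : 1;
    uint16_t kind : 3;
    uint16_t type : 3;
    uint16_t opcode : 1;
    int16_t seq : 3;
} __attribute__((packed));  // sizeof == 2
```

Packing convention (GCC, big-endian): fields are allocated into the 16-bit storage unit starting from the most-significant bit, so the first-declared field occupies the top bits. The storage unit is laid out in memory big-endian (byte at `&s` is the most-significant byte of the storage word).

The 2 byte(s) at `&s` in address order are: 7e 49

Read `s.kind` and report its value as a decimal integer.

[0]=0x7e [1]=0x49 (big-endian) → word 0x7e49
cnt [11+:5] = (word>>11) & 0x1f = 15
prio [10+:1] = (word>>10) & 0x1 = 1
kind [7+:3] = (word>>7) & 0x7 = 4  ←
type [4+:3] = (word>>4) & 0x7 = 4
opcode [3+:1] = (word>>3) & 0x1 = 1
seq [0+:3] = (word>>0) & 0x7 = 1

4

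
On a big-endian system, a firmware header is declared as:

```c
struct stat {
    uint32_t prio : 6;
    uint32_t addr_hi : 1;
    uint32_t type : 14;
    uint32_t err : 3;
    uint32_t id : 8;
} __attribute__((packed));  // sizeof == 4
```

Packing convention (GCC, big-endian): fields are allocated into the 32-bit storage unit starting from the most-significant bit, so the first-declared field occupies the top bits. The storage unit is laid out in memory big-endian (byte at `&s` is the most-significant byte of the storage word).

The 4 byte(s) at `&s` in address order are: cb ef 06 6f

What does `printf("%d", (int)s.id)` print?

[0]=0xcb [1]=0xef [2]=0x06 [3]=0x6f (big-endian) → word 0xcbef066f
prio:6 @ bit 26 → (0xcbef066f>>26)&0x3f = 0x32
addr_hi:1 @ bit 25 → (0xcbef066f>>25)&0x1 = 0x1
type:14 @ bit 11 → (0xcbef066f>>11)&0x3fff = 0x3de0
err:3 @ bit 8 → (0xcbef066f>>8)&0x7 = 0x6
id:8 @ bit 0 → (0xcbef066f>>0)&0xff = 0x6f  ←

111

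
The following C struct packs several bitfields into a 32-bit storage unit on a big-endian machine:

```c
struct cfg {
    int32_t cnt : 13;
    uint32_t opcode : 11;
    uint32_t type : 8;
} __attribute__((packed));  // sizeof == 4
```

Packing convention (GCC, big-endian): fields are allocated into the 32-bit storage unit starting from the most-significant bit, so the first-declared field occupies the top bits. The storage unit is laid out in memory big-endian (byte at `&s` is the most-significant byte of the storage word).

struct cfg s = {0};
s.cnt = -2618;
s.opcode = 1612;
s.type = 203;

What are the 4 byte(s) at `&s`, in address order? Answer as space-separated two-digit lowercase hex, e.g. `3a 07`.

cnt:13 = -2618 → 0x15c6 << 19 → word 0xae300000
opcode:11 = 1612 → 0x64c << 8 → word 0xae364c00
type:8 = 203 → 0xcb << 0 → word 0xae364ccb
word = 0xae364ccb → big-endian bytes:
  [0]=0xae  [1]=0x36  [2]=0x4c  [3]=0xcb

ae 36 4c cb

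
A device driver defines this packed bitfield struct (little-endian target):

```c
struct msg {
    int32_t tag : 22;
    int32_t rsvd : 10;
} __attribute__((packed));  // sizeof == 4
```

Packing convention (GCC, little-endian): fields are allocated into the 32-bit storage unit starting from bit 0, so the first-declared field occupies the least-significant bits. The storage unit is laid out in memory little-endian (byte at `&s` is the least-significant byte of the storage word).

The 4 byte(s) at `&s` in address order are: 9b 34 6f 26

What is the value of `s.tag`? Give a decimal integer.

[0]=0x9b [1]=0x34 [2]=0x6f [3]=0x26 (little-endian) → word 0x266f349b
tag [0+:22] = (word>>0) & 0x3fffff = 3093659  ←
rsvd [22+:10] = (word>>22) & 0x3ff = 153
tag signed 22b, MSB=1: 3093659 - 4194304 = -1100645

-1100645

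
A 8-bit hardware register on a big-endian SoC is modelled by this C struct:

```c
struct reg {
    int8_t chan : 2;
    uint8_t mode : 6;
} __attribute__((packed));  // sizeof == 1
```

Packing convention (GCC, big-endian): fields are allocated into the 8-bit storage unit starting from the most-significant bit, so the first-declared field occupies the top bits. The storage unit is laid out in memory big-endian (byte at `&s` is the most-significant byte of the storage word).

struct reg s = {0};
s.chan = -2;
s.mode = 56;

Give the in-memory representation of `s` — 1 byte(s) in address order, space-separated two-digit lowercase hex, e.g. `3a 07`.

b8

[6+:2] chan=-2 & 0x3 = 0x2; word=0x80
[0+:6] mode=56 & 0x3f = 0x38; word=0xb8
word = 0xb8 → big-endian bytes:
  [0]=0xb8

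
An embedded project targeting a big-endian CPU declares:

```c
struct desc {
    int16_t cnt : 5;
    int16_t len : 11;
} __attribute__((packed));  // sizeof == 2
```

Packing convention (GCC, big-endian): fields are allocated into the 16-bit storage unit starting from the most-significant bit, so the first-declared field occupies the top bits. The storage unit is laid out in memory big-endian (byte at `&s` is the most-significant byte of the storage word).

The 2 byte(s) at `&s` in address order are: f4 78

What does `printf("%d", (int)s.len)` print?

-904

[0]=0xf4 [1]=0x78 (big-endian) → word 0xf478
cnt [11+:5] = (word>>11) & 0x1f = 30
len [0+:11] = (word>>0) & 0x7ff = 1144  ←
len signed 11b, MSB=1: 1144 - 2048 = -904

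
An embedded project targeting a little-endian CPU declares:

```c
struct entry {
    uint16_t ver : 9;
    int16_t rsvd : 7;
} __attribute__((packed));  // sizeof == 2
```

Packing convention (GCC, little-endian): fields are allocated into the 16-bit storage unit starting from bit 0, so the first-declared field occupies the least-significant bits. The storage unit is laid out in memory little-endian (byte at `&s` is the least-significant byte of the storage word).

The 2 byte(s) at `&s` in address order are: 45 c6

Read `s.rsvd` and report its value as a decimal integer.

-29

[0]=0x45 [1]=0xc6 (little-endian) → word 0xc645
ver [0+:9] = (word>>0) & 0x1ff = 69
rsvd [9+:7] = (word>>9) & 0x7f = 99  ←
rsvd signed 7b, MSB=1: 99 - 128 = -29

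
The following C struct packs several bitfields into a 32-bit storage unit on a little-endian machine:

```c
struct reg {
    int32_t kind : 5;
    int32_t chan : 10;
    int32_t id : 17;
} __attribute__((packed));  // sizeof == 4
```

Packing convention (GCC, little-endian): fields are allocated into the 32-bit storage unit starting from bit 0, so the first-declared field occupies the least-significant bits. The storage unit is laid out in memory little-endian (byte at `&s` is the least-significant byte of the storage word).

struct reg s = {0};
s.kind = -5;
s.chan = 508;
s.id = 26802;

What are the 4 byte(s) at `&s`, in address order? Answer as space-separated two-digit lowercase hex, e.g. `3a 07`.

9b 3f 59 34

[0+:5] kind=-5 & 0x1f = 0x1b; word=0x0000001b
[5+:10] chan=508 & 0x3ff = 0x1fc; word=0x00003f9b
[15+:17] id=26802 & 0x1ffff = 0x68b2; word=0x34593f9b
word = 0x34593f9b → little-endian bytes:
  [0]=0x9b  [1]=0x3f  [2]=0x59  [3]=0x34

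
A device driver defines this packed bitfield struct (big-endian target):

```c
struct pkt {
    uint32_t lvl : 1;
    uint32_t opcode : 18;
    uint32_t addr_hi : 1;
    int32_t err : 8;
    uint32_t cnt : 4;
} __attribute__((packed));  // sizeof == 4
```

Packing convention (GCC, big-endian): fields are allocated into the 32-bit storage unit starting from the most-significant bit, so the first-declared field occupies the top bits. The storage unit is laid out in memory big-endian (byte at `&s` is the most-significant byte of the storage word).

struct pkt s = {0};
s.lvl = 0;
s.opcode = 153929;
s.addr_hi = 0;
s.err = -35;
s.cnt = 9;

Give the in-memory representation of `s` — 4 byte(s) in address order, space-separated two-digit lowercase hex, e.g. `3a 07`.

lvl (1b) val=0 bits=0x0 at bit 31: 0x00000000
opcode (18b) val=153929 bits=0x25949 at bit 13: 0x4b292000
addr_hi (1b) val=0 bits=0x0 at bit 12: 0x4b292000
err (8b) val=-35 bits=0xdd at bit 4: 0x4b292dd0
cnt (4b) val=9 bits=0x9 at bit 0: 0x4b292dd9
word = 0x4b292dd9 → big-endian bytes:
  [0]=0x4b  [1]=0x29  [2]=0x2d  [3]=0xd9

4b 29 2d d9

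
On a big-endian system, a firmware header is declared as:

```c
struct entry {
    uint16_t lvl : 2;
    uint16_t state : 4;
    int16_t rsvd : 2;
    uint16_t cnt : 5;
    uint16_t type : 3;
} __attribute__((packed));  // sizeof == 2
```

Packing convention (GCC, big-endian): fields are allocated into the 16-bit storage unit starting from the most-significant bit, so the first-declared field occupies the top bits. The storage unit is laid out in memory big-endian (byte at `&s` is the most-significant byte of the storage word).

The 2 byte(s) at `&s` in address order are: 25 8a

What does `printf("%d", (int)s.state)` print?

9

[0]=0x25 [1]=0x8a (big-endian) → word 0x258a
lvl [14+:2] = (word>>14) & 0x3 = 0
state [10+:4] = (word>>10) & 0xf = 9  ←
rsvd [8+:2] = (word>>8) & 0x3 = 1
cnt [3+:5] = (word>>3) & 0x1f = 17
type [0+:3] = (word>>0) & 0x7 = 2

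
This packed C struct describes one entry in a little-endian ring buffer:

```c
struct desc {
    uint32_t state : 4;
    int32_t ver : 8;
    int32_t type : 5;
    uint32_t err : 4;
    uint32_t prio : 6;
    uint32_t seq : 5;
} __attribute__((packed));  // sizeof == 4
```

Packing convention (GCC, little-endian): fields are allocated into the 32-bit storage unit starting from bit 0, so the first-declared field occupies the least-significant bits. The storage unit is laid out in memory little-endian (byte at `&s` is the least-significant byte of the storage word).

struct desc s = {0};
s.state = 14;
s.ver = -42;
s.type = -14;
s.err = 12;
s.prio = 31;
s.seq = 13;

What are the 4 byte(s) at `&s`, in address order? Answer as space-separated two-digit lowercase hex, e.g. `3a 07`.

[0+:4] state=14 & 0xf = 0xe; word=0x0000000e
[4+:8] ver=-42 & 0xff = 0xd6; word=0x00000d6e
[12+:5] type=-14 & 0x1f = 0x12; word=0x00012d6e
[17+:4] err=12 & 0xf = 0xc; word=0x00192d6e
[21+:6] prio=31 & 0x3f = 0x1f; word=0x03f92d6e
[27+:5] seq=13 & 0x1f = 0xd; word=0x6bf92d6e
word = 0x6bf92d6e → little-endian bytes:
  [0]=0x6e  [1]=0x2d  [2]=0xf9  [3]=0x6b

6e 2d f9 6b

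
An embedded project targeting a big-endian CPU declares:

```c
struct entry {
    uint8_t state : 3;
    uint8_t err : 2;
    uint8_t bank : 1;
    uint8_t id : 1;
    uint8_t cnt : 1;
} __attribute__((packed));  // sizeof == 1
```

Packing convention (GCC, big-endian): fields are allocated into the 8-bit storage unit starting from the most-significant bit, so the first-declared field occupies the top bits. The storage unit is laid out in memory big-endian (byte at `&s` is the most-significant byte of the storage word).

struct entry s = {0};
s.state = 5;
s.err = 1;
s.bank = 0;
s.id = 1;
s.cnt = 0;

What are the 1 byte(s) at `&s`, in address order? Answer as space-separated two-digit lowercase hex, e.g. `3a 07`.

[5+:3] state=5 & 0x7 = 0x5; word=0xa0
[3+:2] err=1 & 0x3 = 0x1; word=0xa8
[2+:1] bank=0 & 0x1 = 0x0; word=0xa8
[1+:1] id=1 & 0x1 = 0x1; word=0xaa
[0+:1] cnt=0 & 0x1 = 0x0; word=0xaa
word = 0xaa → big-endian bytes:
  [0]=0xaa

aa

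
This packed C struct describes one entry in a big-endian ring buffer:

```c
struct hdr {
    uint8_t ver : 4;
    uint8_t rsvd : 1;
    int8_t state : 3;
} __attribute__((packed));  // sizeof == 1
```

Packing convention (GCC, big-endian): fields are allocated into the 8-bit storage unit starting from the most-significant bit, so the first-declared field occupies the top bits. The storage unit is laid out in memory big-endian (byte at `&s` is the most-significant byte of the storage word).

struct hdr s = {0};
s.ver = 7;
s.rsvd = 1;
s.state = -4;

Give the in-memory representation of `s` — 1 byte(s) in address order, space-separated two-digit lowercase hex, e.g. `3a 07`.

[4+:4] ver=7 & 0xf = 0x7; word=0x70
[3+:1] rsvd=1 & 0x1 = 0x1; word=0x78
[0+:3] state=-4 & 0x7 = 0x4; word=0x7c
word = 0x7c → big-endian bytes:
  [0]=0x7c

7c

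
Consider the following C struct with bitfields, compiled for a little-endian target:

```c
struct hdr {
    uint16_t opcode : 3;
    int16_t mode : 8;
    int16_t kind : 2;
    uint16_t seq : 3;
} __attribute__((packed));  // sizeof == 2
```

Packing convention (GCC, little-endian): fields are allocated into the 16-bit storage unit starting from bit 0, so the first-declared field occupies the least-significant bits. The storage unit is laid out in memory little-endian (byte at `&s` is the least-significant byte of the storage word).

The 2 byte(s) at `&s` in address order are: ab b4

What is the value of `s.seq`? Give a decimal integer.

5

[0]=0xab [1]=0xb4 (little-endian) → word 0xb4ab
opcode:3 @ bit 0 → (0xb4ab>>0)&0x7 = 0x3
mode:8 @ bit 3 → (0xb4ab>>3)&0xff = 0x95
kind:2 @ bit 11 → (0xb4ab>>11)&0x3 = 0x2
seq:3 @ bit 13 → (0xb4ab>>13)&0x7 = 0x5  ←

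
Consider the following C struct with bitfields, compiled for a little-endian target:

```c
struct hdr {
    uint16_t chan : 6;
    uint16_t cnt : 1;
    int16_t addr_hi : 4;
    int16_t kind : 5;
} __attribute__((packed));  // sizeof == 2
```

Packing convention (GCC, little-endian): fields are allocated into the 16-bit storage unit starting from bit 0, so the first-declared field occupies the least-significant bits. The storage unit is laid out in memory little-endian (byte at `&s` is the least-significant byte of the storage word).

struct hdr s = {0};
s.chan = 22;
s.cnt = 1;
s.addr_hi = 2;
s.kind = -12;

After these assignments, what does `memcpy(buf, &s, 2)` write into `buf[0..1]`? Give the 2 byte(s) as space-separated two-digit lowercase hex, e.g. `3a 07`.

56 a1

chan (6b) val=22 bits=0x16 at bit 0: 0x0016
cnt (1b) val=1 bits=0x1 at bit 6: 0x0056
addr_hi (4b) val=2 bits=0x2 at bit 7: 0x0156
kind (5b) val=-12 bits=0x14 at bit 11: 0xa156
word = 0xa156 → little-endian bytes:
  [0]=0x56  [1]=0xa1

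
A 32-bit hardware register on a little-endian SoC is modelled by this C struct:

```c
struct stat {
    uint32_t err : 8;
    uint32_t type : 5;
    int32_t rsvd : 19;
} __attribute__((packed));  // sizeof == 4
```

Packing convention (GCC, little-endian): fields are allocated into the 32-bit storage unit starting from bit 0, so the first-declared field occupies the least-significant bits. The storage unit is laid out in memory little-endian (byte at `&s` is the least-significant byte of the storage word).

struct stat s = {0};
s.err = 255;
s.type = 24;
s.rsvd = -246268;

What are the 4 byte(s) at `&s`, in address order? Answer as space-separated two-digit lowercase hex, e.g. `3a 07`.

ff 98 c0 87

err:8 = 255 → 0xff << 0 → word 0x000000ff
type:5 = 24 → 0x18 << 8 → word 0x000018ff
rsvd:19 = -246268 → 0x43e04 << 13 → word 0x87c098ff
word = 0x87c098ff → little-endian bytes:
  [0]=0xff  [1]=0x98  [2]=0xc0  [3]=0x87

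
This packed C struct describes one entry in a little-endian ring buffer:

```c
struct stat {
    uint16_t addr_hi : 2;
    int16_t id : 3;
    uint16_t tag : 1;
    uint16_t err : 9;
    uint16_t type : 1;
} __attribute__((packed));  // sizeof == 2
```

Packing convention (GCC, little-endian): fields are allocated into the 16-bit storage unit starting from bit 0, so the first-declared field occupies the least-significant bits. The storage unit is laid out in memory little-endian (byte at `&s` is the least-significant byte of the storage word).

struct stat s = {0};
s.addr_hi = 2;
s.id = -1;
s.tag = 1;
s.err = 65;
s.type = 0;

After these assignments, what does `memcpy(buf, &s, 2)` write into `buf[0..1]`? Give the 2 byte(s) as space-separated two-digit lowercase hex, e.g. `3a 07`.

7e 10

addr_hi:2 = 2 → 0x2 << 0 → word 0x0002
id:3 = -1 → 0x7 << 2 → word 0x001e
tag:1 = 1 → 0x1 << 5 → word 0x003e
err:9 = 65 → 0x41 << 6 → word 0x107e
type:1 = 0 → 0x0 << 15 → word 0x107e
word = 0x107e → little-endian bytes:
  [0]=0x7e  [1]=0x10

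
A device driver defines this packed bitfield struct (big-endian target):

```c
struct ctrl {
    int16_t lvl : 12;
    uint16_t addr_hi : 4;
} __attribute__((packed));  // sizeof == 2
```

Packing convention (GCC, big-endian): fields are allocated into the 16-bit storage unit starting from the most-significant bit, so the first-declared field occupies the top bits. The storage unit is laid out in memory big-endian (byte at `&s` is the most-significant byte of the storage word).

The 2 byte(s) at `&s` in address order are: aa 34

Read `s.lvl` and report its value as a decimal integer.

[0]=0xaa [1]=0x34 (big-endian) → word 0xaa34
lvl [4+:12] = (word>>4) & 0xfff = 2723  ←
addr_hi [0+:4] = (word>>0) & 0xf = 4
lvl signed 12b, MSB=1: 2723 - 4096 = -1373

-1373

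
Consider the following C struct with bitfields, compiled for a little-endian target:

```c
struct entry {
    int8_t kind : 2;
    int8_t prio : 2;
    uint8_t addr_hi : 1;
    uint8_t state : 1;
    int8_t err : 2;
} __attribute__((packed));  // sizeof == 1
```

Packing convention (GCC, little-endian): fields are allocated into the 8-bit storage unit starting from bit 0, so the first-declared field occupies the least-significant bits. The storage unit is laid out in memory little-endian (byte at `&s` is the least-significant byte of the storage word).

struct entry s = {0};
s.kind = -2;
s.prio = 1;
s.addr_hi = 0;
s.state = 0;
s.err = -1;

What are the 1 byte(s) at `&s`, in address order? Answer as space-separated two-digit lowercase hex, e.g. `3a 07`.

kind (2b) val=-2 bits=0x2 at bit 0: 0x02
prio (2b) val=1 bits=0x1 at bit 2: 0x06
addr_hi (1b) val=0 bits=0x0 at bit 4: 0x06
state (1b) val=0 bits=0x0 at bit 5: 0x06
err (2b) val=-1 bits=0x3 at bit 6: 0xc6
word = 0xc6 → little-endian bytes:
  [0]=0xc6

c6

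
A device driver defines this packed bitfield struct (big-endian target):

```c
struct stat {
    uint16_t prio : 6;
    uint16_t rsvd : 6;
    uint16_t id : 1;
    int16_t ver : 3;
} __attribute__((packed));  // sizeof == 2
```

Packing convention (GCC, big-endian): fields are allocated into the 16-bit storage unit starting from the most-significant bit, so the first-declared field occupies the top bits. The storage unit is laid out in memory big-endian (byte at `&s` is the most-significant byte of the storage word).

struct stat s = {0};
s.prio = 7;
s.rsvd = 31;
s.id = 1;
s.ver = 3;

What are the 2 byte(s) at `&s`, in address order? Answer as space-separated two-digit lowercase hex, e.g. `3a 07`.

prio:6 = 7 → 0x7 << 10 → word 0x1c00
rsvd:6 = 31 → 0x1f << 4 → word 0x1df0
id:1 = 1 → 0x1 << 3 → word 0x1df8
ver:3 = 3 → 0x3 << 0 → word 0x1dfb
word = 0x1dfb → big-endian bytes:
  [0]=0x1d  [1]=0xfb

1d fb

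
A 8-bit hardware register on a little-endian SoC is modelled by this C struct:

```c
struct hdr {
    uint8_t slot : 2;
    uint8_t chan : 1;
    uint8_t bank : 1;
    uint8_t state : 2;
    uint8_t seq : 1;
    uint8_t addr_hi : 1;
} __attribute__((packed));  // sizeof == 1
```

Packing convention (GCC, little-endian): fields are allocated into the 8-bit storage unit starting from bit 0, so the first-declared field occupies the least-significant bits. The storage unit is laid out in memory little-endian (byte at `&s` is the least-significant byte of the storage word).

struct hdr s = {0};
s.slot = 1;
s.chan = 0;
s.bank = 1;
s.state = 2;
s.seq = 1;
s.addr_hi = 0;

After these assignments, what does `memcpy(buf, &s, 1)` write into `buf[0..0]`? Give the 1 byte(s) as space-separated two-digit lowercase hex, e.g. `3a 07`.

slot:2 = 1 → 0x1 << 0 → word 0x01
chan:1 = 0 → 0x0 << 2 → word 0x01
bank:1 = 1 → 0x1 << 3 → word 0x09
state:2 = 2 → 0x2 << 4 → word 0x29
seq:1 = 1 → 0x1 << 6 → word 0x69
addr_hi:1 = 0 → 0x0 << 7 → word 0x69
word = 0x69 → little-endian bytes:
  [0]=0x69

69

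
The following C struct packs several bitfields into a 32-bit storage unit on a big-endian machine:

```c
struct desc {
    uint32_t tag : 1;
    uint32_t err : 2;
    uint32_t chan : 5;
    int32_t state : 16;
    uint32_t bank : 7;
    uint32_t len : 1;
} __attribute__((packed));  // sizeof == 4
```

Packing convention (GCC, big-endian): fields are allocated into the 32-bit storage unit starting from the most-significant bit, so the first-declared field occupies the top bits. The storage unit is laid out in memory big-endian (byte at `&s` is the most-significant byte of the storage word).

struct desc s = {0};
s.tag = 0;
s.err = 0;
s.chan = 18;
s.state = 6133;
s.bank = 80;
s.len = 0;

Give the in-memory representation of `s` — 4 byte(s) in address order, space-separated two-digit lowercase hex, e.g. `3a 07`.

12 17 f5 a0

tag (1b) val=0 bits=0x0 at bit 31: 0x00000000
err (2b) val=0 bits=0x0 at bit 29: 0x00000000
chan (5b) val=18 bits=0x12 at bit 24: 0x12000000
state (16b) val=6133 bits=0x17f5 at bit 8: 0x1217f500
bank (7b) val=80 bits=0x50 at bit 1: 0x1217f5a0
len (1b) val=0 bits=0x0 at bit 0: 0x1217f5a0
word = 0x1217f5a0 → big-endian bytes:
  [0]=0x12  [1]=0x17  [2]=0xf5  [3]=0xa0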